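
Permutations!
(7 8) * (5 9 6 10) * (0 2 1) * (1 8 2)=(0 1)(2 8 7)(5 9 6 10)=[1, 0, 8, 3, 4, 9, 10, 2, 7, 6, 5]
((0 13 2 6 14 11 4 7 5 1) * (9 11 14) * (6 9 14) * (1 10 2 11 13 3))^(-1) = ((0 3 1)(2 9 13 11 4 7 5 10)(6 14))^(-1) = (0 1 3)(2 10 5 7 4 11 13 9)(6 14)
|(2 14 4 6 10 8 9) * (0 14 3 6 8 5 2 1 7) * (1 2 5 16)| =|(0 14 4 8 9 2 3 6 10 16 1 7)| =12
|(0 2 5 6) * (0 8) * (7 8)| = 6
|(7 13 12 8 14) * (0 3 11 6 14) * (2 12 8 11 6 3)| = 10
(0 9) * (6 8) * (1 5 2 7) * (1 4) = (0 9)(1 5 2 7 4)(6 8) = [9, 5, 7, 3, 1, 2, 8, 4, 6, 0]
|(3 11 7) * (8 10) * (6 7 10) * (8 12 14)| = 8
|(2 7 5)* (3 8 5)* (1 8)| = |(1 8 5 2 7 3)| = 6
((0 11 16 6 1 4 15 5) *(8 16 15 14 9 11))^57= ((0 8 16 6 1 4 14 9 11 15 5))^57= (0 16 1 14 11 5 8 6 4 9 15)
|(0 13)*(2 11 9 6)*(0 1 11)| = |(0 13 1 11 9 6 2)| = 7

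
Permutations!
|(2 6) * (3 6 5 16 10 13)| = 7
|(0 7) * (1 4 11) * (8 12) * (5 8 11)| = 6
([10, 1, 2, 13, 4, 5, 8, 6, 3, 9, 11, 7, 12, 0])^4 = [6, 1, 2, 11, 4, 5, 0, 13, 10, 9, 8, 3, 12, 7]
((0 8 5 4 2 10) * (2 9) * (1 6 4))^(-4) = ((0 8 5 1 6 4 9 2 10))^(-4) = (0 4 8 9 5 2 1 10 6)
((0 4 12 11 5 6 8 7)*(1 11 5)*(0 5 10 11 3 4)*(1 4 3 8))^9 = ((1 8 7 5 6)(4 12 10 11))^9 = (1 6 5 7 8)(4 12 10 11)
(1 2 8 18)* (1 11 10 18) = (1 2 8)(10 18 11) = [0, 2, 8, 3, 4, 5, 6, 7, 1, 9, 18, 10, 12, 13, 14, 15, 16, 17, 11]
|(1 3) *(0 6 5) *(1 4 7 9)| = |(0 6 5)(1 3 4 7 9)| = 15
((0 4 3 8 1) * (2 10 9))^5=((0 4 3 8 1)(2 10 9))^5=(2 9 10)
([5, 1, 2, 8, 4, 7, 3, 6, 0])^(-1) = (0 8 3 6 7 5)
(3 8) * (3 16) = (3 8 16) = [0, 1, 2, 8, 4, 5, 6, 7, 16, 9, 10, 11, 12, 13, 14, 15, 3]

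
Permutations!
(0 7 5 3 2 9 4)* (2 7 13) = (0 13 2 9 4)(3 7 5) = [13, 1, 9, 7, 0, 3, 6, 5, 8, 4, 10, 11, 12, 2]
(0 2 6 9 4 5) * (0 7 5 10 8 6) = (0 2)(4 10 8 6 9)(5 7) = [2, 1, 0, 3, 10, 7, 9, 5, 6, 4, 8]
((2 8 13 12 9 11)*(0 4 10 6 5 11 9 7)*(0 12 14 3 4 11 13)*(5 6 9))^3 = ((0 11 2 8)(3 4 10 9 5 13 14)(7 12))^3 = (0 8 2 11)(3 9 14 10 13 4 5)(7 12)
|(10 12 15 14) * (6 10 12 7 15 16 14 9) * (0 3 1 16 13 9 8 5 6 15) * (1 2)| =15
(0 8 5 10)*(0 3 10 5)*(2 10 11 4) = (0 8)(2 10 3 11 4) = [8, 1, 10, 11, 2, 5, 6, 7, 0, 9, 3, 4]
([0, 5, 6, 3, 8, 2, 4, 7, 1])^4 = [0, 4, 1, 3, 2, 8, 5, 7, 6]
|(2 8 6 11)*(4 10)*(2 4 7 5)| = 8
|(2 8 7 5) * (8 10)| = 5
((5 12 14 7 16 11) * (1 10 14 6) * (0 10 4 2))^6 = ((0 10 14 7 16 11 5 12 6 1 4 2))^6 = (0 5)(1 7)(2 11)(4 16)(6 14)(10 12)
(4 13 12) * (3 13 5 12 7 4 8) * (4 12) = [0, 1, 2, 13, 5, 4, 6, 12, 3, 9, 10, 11, 8, 7] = (3 13 7 12 8)(4 5)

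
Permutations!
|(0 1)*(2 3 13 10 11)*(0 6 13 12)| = 9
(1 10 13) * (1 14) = (1 10 13 14) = [0, 10, 2, 3, 4, 5, 6, 7, 8, 9, 13, 11, 12, 14, 1]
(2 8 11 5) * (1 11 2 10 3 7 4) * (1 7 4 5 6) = (1 11 6)(2 8)(3 4 7 5 10) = [0, 11, 8, 4, 7, 10, 1, 5, 2, 9, 3, 6]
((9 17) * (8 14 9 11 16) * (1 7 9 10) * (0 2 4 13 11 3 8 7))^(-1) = (0 1 10 14 8 3 17 9 7 16 11 13 4 2)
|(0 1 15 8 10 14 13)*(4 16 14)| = 9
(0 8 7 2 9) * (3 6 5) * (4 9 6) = [8, 1, 6, 4, 9, 3, 5, 2, 7, 0] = (0 8 7 2 6 5 3 4 9)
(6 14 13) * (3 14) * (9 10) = (3 14 13 6)(9 10) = [0, 1, 2, 14, 4, 5, 3, 7, 8, 10, 9, 11, 12, 6, 13]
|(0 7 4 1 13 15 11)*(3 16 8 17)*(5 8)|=|(0 7 4 1 13 15 11)(3 16 5 8 17)|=35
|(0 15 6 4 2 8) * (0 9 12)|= 8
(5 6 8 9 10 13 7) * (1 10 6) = (1 10 13 7 5)(6 8 9) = [0, 10, 2, 3, 4, 1, 8, 5, 9, 6, 13, 11, 12, 7]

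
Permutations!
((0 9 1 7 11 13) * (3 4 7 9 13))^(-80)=((0 13)(1 9)(3 4 7 11))^(-80)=(13)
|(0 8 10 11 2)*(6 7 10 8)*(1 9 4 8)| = 12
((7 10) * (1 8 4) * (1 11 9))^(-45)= (11)(7 10)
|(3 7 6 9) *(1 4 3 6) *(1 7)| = |(1 4 3)(6 9)| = 6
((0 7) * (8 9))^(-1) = ((0 7)(8 9))^(-1) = (0 7)(8 9)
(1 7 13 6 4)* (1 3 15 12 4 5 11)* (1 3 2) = (1 7 13 6 5 11 3 15 12 4 2) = [0, 7, 1, 15, 2, 11, 5, 13, 8, 9, 10, 3, 4, 6, 14, 12]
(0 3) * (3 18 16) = [18, 1, 2, 0, 4, 5, 6, 7, 8, 9, 10, 11, 12, 13, 14, 15, 3, 17, 16] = (0 18 16 3)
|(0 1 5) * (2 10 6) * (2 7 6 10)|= |(10)(0 1 5)(6 7)|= 6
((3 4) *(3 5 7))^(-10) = (3 5)(4 7)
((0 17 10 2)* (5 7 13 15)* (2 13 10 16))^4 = ((0 17 16 2)(5 7 10 13 15))^4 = (17)(5 15 13 10 7)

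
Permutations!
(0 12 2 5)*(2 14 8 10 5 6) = (0 12 14 8 10 5)(2 6) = [12, 1, 6, 3, 4, 0, 2, 7, 10, 9, 5, 11, 14, 13, 8]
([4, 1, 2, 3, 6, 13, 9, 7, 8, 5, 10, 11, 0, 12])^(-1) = [12, 1, 2, 3, 0, 9, 4, 7, 8, 6, 10, 11, 13, 5]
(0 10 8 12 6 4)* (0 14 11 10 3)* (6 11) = (0 3)(4 14 6)(8 12 11 10) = [3, 1, 2, 0, 14, 5, 4, 7, 12, 9, 8, 10, 11, 13, 6]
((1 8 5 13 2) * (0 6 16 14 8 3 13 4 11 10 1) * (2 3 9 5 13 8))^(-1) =((0 6 16 14 2)(1 9 5 4 11 10)(3 8 13))^(-1) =(0 2 14 16 6)(1 10 11 4 5 9)(3 13 8)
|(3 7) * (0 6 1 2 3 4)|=7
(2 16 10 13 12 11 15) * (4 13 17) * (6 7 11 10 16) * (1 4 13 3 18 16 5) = [0, 4, 6, 18, 3, 1, 7, 11, 8, 9, 17, 15, 10, 12, 14, 2, 5, 13, 16] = (1 4 3 18 16 5)(2 6 7 11 15)(10 17 13 12)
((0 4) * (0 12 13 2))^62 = (0 12 2 4 13)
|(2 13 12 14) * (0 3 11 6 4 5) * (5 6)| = 4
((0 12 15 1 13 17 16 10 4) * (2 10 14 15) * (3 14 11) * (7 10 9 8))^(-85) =(0 9 10 12 8 4 2 7)(1 16 14 13 11 15 17 3) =((0 12 2 9 8 7 10 4)(1 13 17 16 11 3 14 15))^(-85)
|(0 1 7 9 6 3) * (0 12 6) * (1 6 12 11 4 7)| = 7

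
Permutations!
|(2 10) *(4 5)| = |(2 10)(4 5)| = 2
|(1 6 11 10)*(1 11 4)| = 6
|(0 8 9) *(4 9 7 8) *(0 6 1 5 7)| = 8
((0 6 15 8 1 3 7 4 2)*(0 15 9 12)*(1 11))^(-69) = (0 12 9 6)(1 4 8 3 2 11 7 15)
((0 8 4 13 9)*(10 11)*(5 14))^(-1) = (0 9 13 4 8)(5 14)(10 11)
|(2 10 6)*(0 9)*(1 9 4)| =|(0 4 1 9)(2 10 6)| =12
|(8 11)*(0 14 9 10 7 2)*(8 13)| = |(0 14 9 10 7 2)(8 11 13)| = 6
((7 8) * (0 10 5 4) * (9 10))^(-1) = ((0 9 10 5 4)(7 8))^(-1) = (0 4 5 10 9)(7 8)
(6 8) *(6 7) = (6 8 7) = [0, 1, 2, 3, 4, 5, 8, 6, 7]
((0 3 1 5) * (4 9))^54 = (9)(0 1)(3 5)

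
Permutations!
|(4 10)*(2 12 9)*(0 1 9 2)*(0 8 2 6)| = 14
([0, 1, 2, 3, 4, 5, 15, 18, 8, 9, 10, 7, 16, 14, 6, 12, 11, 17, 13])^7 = [0, 1, 2, 3, 4, 5, 13, 16, 8, 9, 10, 12, 6, 7, 18, 14, 15, 17, 11]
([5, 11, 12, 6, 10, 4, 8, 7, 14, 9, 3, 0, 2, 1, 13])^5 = [6, 10, 12, 1, 14, 8, 11, 7, 0, 9, 13, 3, 2, 4, 5]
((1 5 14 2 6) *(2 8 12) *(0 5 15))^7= (0 1 2 8 5 15 6 12 14)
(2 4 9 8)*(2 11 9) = (2 4)(8 11 9) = [0, 1, 4, 3, 2, 5, 6, 7, 11, 8, 10, 9]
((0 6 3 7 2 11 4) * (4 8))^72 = (11)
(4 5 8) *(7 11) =[0, 1, 2, 3, 5, 8, 6, 11, 4, 9, 10, 7] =(4 5 8)(7 11)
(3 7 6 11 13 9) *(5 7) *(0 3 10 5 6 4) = (0 3 6 11 13 9 10 5 7 4) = [3, 1, 2, 6, 0, 7, 11, 4, 8, 10, 5, 13, 12, 9]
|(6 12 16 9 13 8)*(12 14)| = |(6 14 12 16 9 13 8)| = 7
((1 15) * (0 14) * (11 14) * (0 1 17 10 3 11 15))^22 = (0 14 3 17)(1 11 10 15)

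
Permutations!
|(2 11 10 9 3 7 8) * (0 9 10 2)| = 10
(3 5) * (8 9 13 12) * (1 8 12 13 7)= [0, 8, 2, 5, 4, 3, 6, 1, 9, 7, 10, 11, 12, 13]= (13)(1 8 9 7)(3 5)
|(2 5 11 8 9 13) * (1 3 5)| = 8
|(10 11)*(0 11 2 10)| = |(0 11)(2 10)| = 2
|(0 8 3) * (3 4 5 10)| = 6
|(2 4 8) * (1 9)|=6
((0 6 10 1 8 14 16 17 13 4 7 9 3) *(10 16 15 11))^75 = (0 17 7)(1 15)(3 16 4)(6 13 9)(8 11)(10 14)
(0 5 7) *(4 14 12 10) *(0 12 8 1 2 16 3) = (0 5 7 12 10 4 14 8 1 2 16 3) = [5, 2, 16, 0, 14, 7, 6, 12, 1, 9, 4, 11, 10, 13, 8, 15, 3]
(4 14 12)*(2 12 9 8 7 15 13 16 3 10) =(2 12 4 14 9 8 7 15 13 16 3 10) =[0, 1, 12, 10, 14, 5, 6, 15, 7, 8, 2, 11, 4, 16, 9, 13, 3]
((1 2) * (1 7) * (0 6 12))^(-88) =((0 6 12)(1 2 7))^(-88) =(0 12 6)(1 7 2)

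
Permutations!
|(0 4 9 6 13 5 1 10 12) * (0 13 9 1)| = 14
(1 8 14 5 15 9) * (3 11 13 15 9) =[0, 8, 2, 11, 4, 9, 6, 7, 14, 1, 10, 13, 12, 15, 5, 3] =(1 8 14 5 9)(3 11 13 15)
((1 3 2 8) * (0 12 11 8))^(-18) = (0 8 2 11 3 12 1)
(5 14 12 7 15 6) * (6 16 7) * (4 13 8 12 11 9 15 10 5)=[0, 1, 2, 3, 13, 14, 4, 10, 12, 15, 5, 9, 6, 8, 11, 16, 7]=(4 13 8 12 6)(5 14 11 9 15 16 7 10)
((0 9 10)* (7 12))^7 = (0 9 10)(7 12)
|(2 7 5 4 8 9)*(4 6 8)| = 6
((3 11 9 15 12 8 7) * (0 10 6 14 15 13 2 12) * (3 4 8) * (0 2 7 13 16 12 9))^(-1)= (0 11 3 12 16 9 2 15 14 6 10)(4 7 13 8)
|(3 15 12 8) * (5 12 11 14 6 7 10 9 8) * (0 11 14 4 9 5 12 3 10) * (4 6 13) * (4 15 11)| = |(0 4 9 8 10 5 3 11 6 7)(13 15 14)| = 30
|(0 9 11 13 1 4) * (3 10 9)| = |(0 3 10 9 11 13 1 4)| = 8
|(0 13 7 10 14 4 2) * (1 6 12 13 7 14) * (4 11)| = 11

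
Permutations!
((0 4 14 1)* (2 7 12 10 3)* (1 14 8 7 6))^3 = (14)(0 7 3 1 8 10 6 4 12 2) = ((14)(0 4 8 7 12 10 3 2 6 1))^3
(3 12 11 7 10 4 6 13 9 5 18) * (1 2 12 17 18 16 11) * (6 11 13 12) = (1 2 6 12)(3 17 18)(4 11 7 10)(5 16 13 9) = [0, 2, 6, 17, 11, 16, 12, 10, 8, 5, 4, 7, 1, 9, 14, 15, 13, 18, 3]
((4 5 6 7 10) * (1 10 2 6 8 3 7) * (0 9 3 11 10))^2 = (0 3 2 1 9 7 6)(4 8 10 5 11)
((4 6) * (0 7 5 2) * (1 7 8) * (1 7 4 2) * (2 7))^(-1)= ((0 8 2)(1 4 6 7 5))^(-1)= (0 2 8)(1 5 7 6 4)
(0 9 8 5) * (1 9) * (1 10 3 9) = (0 10 3 9 8 5) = [10, 1, 2, 9, 4, 0, 6, 7, 5, 8, 3]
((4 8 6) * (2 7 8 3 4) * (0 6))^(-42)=(0 7 6 8 2)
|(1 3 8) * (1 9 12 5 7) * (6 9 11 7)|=20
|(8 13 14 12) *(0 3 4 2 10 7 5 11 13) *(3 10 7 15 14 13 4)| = 30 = |(0 10 15 14 12 8)(2 7 5 11 4)|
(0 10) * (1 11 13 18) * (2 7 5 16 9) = (0 10)(1 11 13 18)(2 7 5 16 9) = [10, 11, 7, 3, 4, 16, 6, 5, 8, 2, 0, 13, 12, 18, 14, 15, 9, 17, 1]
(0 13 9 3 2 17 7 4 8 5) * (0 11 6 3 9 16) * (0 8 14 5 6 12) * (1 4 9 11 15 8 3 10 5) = (0 13 16 3 2 17 7 9 11 12)(1 4 14)(5 15 8 6 10) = [13, 4, 17, 2, 14, 15, 10, 9, 6, 11, 5, 12, 0, 16, 1, 8, 3, 7]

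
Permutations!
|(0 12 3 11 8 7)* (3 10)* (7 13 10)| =|(0 12 7)(3 11 8 13 10)| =15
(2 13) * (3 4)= [0, 1, 13, 4, 3, 5, 6, 7, 8, 9, 10, 11, 12, 2]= (2 13)(3 4)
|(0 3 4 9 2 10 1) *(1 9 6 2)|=|(0 3 4 6 2 10 9 1)|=8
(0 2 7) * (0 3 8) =[2, 1, 7, 8, 4, 5, 6, 3, 0] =(0 2 7 3 8)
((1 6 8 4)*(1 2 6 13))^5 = ((1 13)(2 6 8 4))^5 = (1 13)(2 6 8 4)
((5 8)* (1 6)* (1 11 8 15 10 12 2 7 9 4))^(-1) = ((1 6 11 8 5 15 10 12 2 7 9 4))^(-1) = (1 4 9 7 2 12 10 15 5 8 11 6)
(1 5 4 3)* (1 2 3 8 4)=(1 5)(2 3)(4 8)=[0, 5, 3, 2, 8, 1, 6, 7, 4]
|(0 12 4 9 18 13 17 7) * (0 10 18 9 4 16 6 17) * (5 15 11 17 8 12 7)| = 20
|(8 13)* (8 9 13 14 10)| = |(8 14 10)(9 13)| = 6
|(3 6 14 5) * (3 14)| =2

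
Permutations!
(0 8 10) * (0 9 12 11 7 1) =[8, 0, 2, 3, 4, 5, 6, 1, 10, 12, 9, 7, 11] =(0 8 10 9 12 11 7 1)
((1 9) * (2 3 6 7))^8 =((1 9)(2 3 6 7))^8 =(9)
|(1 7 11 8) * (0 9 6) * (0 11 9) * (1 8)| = 5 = |(1 7 9 6 11)|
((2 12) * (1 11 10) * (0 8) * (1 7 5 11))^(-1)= (0 8)(2 12)(5 7 10 11)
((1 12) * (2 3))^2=(12)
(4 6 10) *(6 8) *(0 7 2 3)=(0 7 2 3)(4 8 6 10)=[7, 1, 3, 0, 8, 5, 10, 2, 6, 9, 4]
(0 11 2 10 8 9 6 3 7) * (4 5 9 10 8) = (0 11 2 8 10 4 5 9 6 3 7) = [11, 1, 8, 7, 5, 9, 3, 0, 10, 6, 4, 2]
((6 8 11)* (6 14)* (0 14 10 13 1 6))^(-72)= (14)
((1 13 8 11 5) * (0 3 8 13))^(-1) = (13)(0 1 5 11 8 3)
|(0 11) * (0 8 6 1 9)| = 6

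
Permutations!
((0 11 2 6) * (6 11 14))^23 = ((0 14 6)(2 11))^23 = (0 6 14)(2 11)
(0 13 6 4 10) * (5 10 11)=[13, 1, 2, 3, 11, 10, 4, 7, 8, 9, 0, 5, 12, 6]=(0 13 6 4 11 5 10)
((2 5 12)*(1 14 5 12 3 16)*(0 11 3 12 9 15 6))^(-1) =((0 11 3 16 1 14 5 12 2 9 15 6))^(-1) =(0 6 15 9 2 12 5 14 1 16 3 11)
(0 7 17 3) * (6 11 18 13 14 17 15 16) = (0 7 15 16 6 11 18 13 14 17 3) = [7, 1, 2, 0, 4, 5, 11, 15, 8, 9, 10, 18, 12, 14, 17, 16, 6, 3, 13]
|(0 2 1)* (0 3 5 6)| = |(0 2 1 3 5 6)| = 6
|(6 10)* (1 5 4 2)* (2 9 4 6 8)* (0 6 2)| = 12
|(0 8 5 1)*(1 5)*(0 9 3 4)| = |(0 8 1 9 3 4)| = 6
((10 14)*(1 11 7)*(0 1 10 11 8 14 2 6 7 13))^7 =(0 1 8 14 11 13)(2 10 7 6)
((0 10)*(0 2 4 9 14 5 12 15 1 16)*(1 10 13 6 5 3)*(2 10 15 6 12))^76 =((0 13 12 6 5 2 4 9 14 3 1 16))^76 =(0 5 14)(1 12 4)(2 3 13)(6 9 16)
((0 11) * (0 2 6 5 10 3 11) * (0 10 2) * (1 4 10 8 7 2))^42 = (0 3 4 5 2 8 11 10 1 6 7)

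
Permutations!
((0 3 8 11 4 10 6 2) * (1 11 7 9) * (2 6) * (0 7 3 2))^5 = (0 11 7 10 1 2 4 9)(3 8)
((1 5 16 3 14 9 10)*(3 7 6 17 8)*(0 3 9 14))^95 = ((0 3)(1 5 16 7 6 17 8 9 10))^95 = (0 3)(1 17 5 8 16 9 7 10 6)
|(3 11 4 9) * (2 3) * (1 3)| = |(1 3 11 4 9 2)| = 6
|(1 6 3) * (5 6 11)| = 5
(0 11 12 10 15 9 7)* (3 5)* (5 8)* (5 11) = [5, 1, 2, 8, 4, 3, 6, 0, 11, 7, 15, 12, 10, 13, 14, 9] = (0 5 3 8 11 12 10 15 9 7)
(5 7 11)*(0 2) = (0 2)(5 7 11) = [2, 1, 0, 3, 4, 7, 6, 11, 8, 9, 10, 5]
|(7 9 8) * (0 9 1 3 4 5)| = |(0 9 8 7 1 3 4 5)| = 8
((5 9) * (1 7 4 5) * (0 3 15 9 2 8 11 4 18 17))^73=((0 3 15 9 1 7 18 17)(2 8 11 4 5))^73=(0 3 15 9 1 7 18 17)(2 4 8 5 11)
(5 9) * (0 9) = (0 9 5) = [9, 1, 2, 3, 4, 0, 6, 7, 8, 5]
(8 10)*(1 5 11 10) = (1 5 11 10 8) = [0, 5, 2, 3, 4, 11, 6, 7, 1, 9, 8, 10]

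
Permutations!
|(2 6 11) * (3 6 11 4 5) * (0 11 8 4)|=|(0 11 2 8 4 5 3 6)|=8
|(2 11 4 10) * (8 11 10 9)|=4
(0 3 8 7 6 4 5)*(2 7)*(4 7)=[3, 1, 4, 8, 5, 0, 7, 6, 2]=(0 3 8 2 4 5)(6 7)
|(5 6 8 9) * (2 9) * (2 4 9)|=5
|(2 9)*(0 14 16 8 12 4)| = |(0 14 16 8 12 4)(2 9)| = 6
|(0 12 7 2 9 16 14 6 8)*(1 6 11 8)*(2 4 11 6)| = 6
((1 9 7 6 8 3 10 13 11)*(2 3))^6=(1 3 7 13 8)(2 9 10 6 11)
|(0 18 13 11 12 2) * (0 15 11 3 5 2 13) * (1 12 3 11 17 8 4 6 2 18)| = 24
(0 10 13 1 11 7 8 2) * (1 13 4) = (13)(0 10 4 1 11 7 8 2) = [10, 11, 0, 3, 1, 5, 6, 8, 2, 9, 4, 7, 12, 13]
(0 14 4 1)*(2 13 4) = (0 14 2 13 4 1) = [14, 0, 13, 3, 1, 5, 6, 7, 8, 9, 10, 11, 12, 4, 2]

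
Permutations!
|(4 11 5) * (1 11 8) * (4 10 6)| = |(1 11 5 10 6 4 8)| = 7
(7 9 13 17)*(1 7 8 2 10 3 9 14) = (1 7 14)(2 10 3 9 13 17 8) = [0, 7, 10, 9, 4, 5, 6, 14, 2, 13, 3, 11, 12, 17, 1, 15, 16, 8]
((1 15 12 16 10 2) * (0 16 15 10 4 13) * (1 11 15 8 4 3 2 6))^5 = ((0 16 3 2 11 15 12 8 4 13)(1 10 6))^5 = (0 15)(1 6 10)(2 4)(3 8)(11 13)(12 16)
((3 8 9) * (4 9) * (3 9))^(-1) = (9)(3 4 8) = ((9)(3 8 4))^(-1)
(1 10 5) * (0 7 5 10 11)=(0 7 5 1 11)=[7, 11, 2, 3, 4, 1, 6, 5, 8, 9, 10, 0]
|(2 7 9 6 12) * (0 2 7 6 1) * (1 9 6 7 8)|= 7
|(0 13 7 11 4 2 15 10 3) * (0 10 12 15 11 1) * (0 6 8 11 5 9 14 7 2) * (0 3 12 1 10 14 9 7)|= 15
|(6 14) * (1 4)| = |(1 4)(6 14)| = 2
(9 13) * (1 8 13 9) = [0, 8, 2, 3, 4, 5, 6, 7, 13, 9, 10, 11, 12, 1] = (1 8 13)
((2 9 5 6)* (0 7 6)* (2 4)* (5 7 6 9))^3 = (0 2 6 5 4)(7 9) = ((0 6 4 2 5)(7 9))^3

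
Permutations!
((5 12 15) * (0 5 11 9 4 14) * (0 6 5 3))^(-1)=(0 3)(4 9 11 15 12 5 6 14)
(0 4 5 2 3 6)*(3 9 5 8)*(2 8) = [4, 1, 9, 6, 2, 8, 0, 7, 3, 5] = (0 4 2 9 5 8 3 6)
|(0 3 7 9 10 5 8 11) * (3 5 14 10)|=12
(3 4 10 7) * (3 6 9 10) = (3 4)(6 9 10 7) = [0, 1, 2, 4, 3, 5, 9, 6, 8, 10, 7]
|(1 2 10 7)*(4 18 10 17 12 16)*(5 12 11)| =|(1 2 17 11 5 12 16 4 18 10 7)| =11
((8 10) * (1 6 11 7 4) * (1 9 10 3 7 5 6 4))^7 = (5 6 11)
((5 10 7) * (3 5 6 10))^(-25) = (3 5)(6 7 10)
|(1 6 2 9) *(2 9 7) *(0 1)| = 4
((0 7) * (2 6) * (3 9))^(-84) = ((0 7)(2 6)(3 9))^(-84) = (9)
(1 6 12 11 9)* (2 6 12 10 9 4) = (1 12 11 4 2 6 10 9) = [0, 12, 6, 3, 2, 5, 10, 7, 8, 1, 9, 4, 11]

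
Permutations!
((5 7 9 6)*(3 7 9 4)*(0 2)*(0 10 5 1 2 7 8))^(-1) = (0 8 3 4 7)(1 6 9 5 10 2) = ((0 7 4 3 8)(1 2 10 5 9 6))^(-1)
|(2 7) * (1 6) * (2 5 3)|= 4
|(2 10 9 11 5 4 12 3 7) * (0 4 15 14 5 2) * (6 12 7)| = |(0 4 7)(2 10 9 11)(3 6 12)(5 15 14)| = 12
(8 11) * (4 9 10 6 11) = [0, 1, 2, 3, 9, 5, 11, 7, 4, 10, 6, 8] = (4 9 10 6 11 8)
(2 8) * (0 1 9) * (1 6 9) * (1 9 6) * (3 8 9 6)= [1, 6, 9, 8, 4, 5, 3, 7, 2, 0]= (0 1 6 3 8 2 9)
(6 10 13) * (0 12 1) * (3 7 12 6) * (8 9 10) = (0 6 8 9 10 13 3 7 12 1) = [6, 0, 2, 7, 4, 5, 8, 12, 9, 10, 13, 11, 1, 3]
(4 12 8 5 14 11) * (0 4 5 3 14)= [4, 1, 2, 14, 12, 0, 6, 7, 3, 9, 10, 5, 8, 13, 11]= (0 4 12 8 3 14 11 5)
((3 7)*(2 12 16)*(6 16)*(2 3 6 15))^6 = (3 6)(7 16)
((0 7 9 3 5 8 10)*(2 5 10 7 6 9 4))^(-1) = ((0 6 9 3 10)(2 5 8 7 4))^(-1) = (0 10 3 9 6)(2 4 7 8 5)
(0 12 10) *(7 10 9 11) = (0 12 9 11 7 10) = [12, 1, 2, 3, 4, 5, 6, 10, 8, 11, 0, 7, 9]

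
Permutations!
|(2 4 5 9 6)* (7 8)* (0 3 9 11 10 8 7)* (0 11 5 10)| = |(0 3 9 6 2 4 10 8 11)| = 9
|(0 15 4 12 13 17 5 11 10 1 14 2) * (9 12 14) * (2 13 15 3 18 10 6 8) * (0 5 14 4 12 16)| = |(0 3 18 10 1 9 16)(2 5 11 6 8)(12 15)(13 17 14)| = 210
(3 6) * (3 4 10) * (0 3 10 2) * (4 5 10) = [3, 1, 0, 6, 2, 10, 5, 7, 8, 9, 4] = (0 3 6 5 10 4 2)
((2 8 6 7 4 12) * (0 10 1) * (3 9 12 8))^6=(2 9)(3 12)(4 6)(7 8)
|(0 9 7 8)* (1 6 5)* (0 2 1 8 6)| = 8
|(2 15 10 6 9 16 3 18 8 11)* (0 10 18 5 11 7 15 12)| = 20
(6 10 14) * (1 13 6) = (1 13 6 10 14) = [0, 13, 2, 3, 4, 5, 10, 7, 8, 9, 14, 11, 12, 6, 1]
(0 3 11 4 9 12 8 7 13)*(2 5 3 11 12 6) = (0 11 4 9 6 2 5 3 12 8 7 13) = [11, 1, 5, 12, 9, 3, 2, 13, 7, 6, 10, 4, 8, 0]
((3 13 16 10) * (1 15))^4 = ((1 15)(3 13 16 10))^4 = (16)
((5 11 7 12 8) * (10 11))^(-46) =((5 10 11 7 12 8))^(-46) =(5 11 12)(7 8 10)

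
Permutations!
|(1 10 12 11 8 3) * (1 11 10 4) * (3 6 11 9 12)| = |(1 4)(3 9 12 10)(6 11 8)| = 12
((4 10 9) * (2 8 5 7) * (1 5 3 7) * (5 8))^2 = ((1 8 3 7 2 5)(4 10 9))^2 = (1 3 2)(4 9 10)(5 8 7)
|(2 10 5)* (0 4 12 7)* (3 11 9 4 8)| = 24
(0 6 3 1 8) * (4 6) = [4, 8, 2, 1, 6, 5, 3, 7, 0] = (0 4 6 3 1 8)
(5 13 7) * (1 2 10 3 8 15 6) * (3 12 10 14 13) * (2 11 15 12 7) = [0, 11, 14, 8, 4, 3, 1, 5, 12, 9, 7, 15, 10, 2, 13, 6] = (1 11 15 6)(2 14 13)(3 8 12 10 7 5)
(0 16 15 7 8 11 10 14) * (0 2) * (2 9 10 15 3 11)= [16, 1, 0, 11, 4, 5, 6, 8, 2, 10, 14, 15, 12, 13, 9, 7, 3]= (0 16 3 11 15 7 8 2)(9 10 14)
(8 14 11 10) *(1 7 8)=(1 7 8 14 11 10)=[0, 7, 2, 3, 4, 5, 6, 8, 14, 9, 1, 10, 12, 13, 11]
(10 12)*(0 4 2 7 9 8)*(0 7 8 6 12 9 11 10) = (0 4 2 8 7 11 10 9 6 12) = [4, 1, 8, 3, 2, 5, 12, 11, 7, 6, 9, 10, 0]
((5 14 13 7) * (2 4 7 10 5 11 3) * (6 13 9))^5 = (5 10 13 6 9 14)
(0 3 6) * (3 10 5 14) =(0 10 5 14 3 6) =[10, 1, 2, 6, 4, 14, 0, 7, 8, 9, 5, 11, 12, 13, 3]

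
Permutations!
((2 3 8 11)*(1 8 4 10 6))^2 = (1 11 3 10)(2 4 6 8)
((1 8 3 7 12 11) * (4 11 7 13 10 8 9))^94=(1 4)(3 10)(8 13)(9 11)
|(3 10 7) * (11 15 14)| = |(3 10 7)(11 15 14)| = 3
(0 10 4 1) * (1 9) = [10, 0, 2, 3, 9, 5, 6, 7, 8, 1, 4] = (0 10 4 9 1)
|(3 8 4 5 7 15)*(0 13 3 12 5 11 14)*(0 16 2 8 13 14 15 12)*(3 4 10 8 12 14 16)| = |(0 16 2 12 5 7 14 3 13 4 11 15)(8 10)| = 12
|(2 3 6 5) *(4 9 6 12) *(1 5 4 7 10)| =21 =|(1 5 2 3 12 7 10)(4 9 6)|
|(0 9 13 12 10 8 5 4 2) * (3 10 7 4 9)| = |(0 3 10 8 5 9 13 12 7 4 2)| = 11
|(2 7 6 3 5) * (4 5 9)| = |(2 7 6 3 9 4 5)| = 7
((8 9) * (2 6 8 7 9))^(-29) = (2 6 8)(7 9)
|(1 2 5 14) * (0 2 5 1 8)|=|(0 2 1 5 14 8)|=6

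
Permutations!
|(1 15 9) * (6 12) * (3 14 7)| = |(1 15 9)(3 14 7)(6 12)| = 6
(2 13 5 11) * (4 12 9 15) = [0, 1, 13, 3, 12, 11, 6, 7, 8, 15, 10, 2, 9, 5, 14, 4] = (2 13 5 11)(4 12 9 15)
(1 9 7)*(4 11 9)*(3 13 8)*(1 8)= [0, 4, 2, 13, 11, 5, 6, 8, 3, 7, 10, 9, 12, 1]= (1 4 11 9 7 8 3 13)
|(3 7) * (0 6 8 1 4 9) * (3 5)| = 6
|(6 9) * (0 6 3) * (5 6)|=5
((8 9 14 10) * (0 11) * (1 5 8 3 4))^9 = ((0 11)(1 5 8 9 14 10 3 4))^9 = (0 11)(1 5 8 9 14 10 3 4)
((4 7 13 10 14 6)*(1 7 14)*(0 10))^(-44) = (0 10 1 7 13)(4 14 6)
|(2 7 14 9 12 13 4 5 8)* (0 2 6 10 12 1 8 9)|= 36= |(0 2 7 14)(1 8 6 10 12 13 4 5 9)|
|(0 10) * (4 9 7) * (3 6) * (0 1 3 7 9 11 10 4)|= 8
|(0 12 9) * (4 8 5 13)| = 12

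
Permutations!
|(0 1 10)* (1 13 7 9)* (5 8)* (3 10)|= |(0 13 7 9 1 3 10)(5 8)|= 14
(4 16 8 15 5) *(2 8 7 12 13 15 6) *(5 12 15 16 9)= [0, 1, 8, 3, 9, 4, 2, 15, 6, 5, 10, 11, 13, 16, 14, 12, 7]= (2 8 6)(4 9 5)(7 15 12 13 16)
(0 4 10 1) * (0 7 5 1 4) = (1 7 5)(4 10) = [0, 7, 2, 3, 10, 1, 6, 5, 8, 9, 4]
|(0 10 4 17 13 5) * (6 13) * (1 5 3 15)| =10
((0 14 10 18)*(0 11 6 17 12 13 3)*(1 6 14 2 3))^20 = (18)(0 3 2) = ((0 2 3)(1 6 17 12 13)(10 18 11 14))^20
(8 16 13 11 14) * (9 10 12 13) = (8 16 9 10 12 13 11 14) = [0, 1, 2, 3, 4, 5, 6, 7, 16, 10, 12, 14, 13, 11, 8, 15, 9]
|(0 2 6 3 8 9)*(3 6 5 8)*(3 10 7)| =15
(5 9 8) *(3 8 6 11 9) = [0, 1, 2, 8, 4, 3, 11, 7, 5, 6, 10, 9] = (3 8 5)(6 11 9)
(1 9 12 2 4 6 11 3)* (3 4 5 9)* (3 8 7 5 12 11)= (1 8 7 5 9 11 4 6 3)(2 12)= [0, 8, 12, 1, 6, 9, 3, 5, 7, 11, 10, 4, 2]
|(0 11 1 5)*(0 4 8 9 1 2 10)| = 20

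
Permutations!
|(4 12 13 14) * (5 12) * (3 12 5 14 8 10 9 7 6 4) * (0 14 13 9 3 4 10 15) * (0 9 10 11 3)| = 13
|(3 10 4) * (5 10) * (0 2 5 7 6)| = |(0 2 5 10 4 3 7 6)| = 8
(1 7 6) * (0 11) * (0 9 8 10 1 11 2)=(0 2)(1 7 6 11 9 8 10)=[2, 7, 0, 3, 4, 5, 11, 6, 10, 8, 1, 9]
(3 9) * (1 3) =(1 3 9) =[0, 3, 2, 9, 4, 5, 6, 7, 8, 1]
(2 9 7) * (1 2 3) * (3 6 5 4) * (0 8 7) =(0 8 7 6 5 4 3 1 2 9) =[8, 2, 9, 1, 3, 4, 5, 6, 7, 0]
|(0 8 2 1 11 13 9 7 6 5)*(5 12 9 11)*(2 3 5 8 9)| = 10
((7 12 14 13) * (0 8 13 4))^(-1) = ((0 8 13 7 12 14 4))^(-1) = (0 4 14 12 7 13 8)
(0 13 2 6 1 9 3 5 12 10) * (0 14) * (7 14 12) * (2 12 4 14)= (0 13 12 10 4 14)(1 9 3 5 7 2 6)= [13, 9, 6, 5, 14, 7, 1, 2, 8, 3, 4, 11, 10, 12, 0]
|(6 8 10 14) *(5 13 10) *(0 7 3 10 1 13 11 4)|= 10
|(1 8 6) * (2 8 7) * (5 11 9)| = 15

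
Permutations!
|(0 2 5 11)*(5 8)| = 5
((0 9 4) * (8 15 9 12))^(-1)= (0 4 9 15 8 12)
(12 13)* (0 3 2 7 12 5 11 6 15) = (0 3 2 7 12 13 5 11 6 15) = [3, 1, 7, 2, 4, 11, 15, 12, 8, 9, 10, 6, 13, 5, 14, 0]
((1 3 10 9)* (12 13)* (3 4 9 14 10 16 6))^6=((1 4 9)(3 16 6)(10 14)(12 13))^6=(16)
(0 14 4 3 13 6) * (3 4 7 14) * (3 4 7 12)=(0 4 7 14 12 3 13 6)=[4, 1, 2, 13, 7, 5, 0, 14, 8, 9, 10, 11, 3, 6, 12]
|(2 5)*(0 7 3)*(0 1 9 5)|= 7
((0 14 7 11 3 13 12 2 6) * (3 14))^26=((0 3 13 12 2 6)(7 11 14))^26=(0 13 2)(3 12 6)(7 14 11)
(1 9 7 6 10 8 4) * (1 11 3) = (1 9 7 6 10 8 4 11 3) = [0, 9, 2, 1, 11, 5, 10, 6, 4, 7, 8, 3]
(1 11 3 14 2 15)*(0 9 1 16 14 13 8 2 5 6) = (0 9 1 11 3 13 8 2 15 16 14 5 6) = [9, 11, 15, 13, 4, 6, 0, 7, 2, 1, 10, 3, 12, 8, 5, 16, 14]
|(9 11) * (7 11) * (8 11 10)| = |(7 10 8 11 9)| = 5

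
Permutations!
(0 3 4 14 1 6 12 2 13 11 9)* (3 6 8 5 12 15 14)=(0 6 15 14 1 8 5 12 2 13 11 9)(3 4)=[6, 8, 13, 4, 3, 12, 15, 7, 5, 0, 10, 9, 2, 11, 1, 14]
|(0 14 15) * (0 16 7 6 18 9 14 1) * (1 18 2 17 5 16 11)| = |(0 18 9 14 15 11 1)(2 17 5 16 7 6)| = 42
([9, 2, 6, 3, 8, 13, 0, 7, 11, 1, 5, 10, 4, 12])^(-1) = (0 6 2 1 9)(4 12 13 5 10 11 8)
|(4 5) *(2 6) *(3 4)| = 6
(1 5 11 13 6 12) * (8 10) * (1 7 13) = (1 5 11)(6 12 7 13)(8 10) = [0, 5, 2, 3, 4, 11, 12, 13, 10, 9, 8, 1, 7, 6]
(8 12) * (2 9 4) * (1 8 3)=[0, 8, 9, 1, 2, 5, 6, 7, 12, 4, 10, 11, 3]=(1 8 12 3)(2 9 4)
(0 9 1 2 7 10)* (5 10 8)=(0 9 1 2 7 8 5 10)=[9, 2, 7, 3, 4, 10, 6, 8, 5, 1, 0]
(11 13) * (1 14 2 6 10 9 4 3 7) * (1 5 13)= (1 14 2 6 10 9 4 3 7 5 13 11)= [0, 14, 6, 7, 3, 13, 10, 5, 8, 4, 9, 1, 12, 11, 2]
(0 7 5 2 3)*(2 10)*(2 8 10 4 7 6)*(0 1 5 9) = (0 6 2 3 1 5 4 7 9)(8 10) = [6, 5, 3, 1, 7, 4, 2, 9, 10, 0, 8]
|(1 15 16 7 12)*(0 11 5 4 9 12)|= |(0 11 5 4 9 12 1 15 16 7)|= 10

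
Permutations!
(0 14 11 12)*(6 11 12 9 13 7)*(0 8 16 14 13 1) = [13, 0, 2, 3, 4, 5, 11, 6, 16, 1, 10, 9, 8, 7, 12, 15, 14] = (0 13 7 6 11 9 1)(8 16 14 12)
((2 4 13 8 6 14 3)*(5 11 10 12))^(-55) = ((2 4 13 8 6 14 3)(5 11 10 12))^(-55) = (2 4 13 8 6 14 3)(5 11 10 12)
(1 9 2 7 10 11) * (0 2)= (0 2 7 10 11 1 9)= [2, 9, 7, 3, 4, 5, 6, 10, 8, 0, 11, 1]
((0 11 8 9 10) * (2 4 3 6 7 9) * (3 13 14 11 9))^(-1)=(0 10 9)(2 8 11 14 13 4)(3 7 6)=((0 9 10)(2 4 13 14 11 8)(3 6 7))^(-1)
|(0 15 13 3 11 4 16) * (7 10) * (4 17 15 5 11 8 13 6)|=|(0 5 11 17 15 6 4 16)(3 8 13)(7 10)|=24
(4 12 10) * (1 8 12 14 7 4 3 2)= (1 8 12 10 3 2)(4 14 7)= [0, 8, 1, 2, 14, 5, 6, 4, 12, 9, 3, 11, 10, 13, 7]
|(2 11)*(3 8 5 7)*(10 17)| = |(2 11)(3 8 5 7)(10 17)| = 4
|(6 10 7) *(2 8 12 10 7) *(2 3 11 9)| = |(2 8 12 10 3 11 9)(6 7)| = 14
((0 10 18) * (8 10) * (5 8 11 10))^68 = ((0 11 10 18)(5 8))^68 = (18)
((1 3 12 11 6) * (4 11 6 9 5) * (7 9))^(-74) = (1 12)(3 6)(4 11 7 9 5)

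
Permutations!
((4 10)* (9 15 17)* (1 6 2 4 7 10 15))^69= (1 9 17 15 4 2 6)(7 10)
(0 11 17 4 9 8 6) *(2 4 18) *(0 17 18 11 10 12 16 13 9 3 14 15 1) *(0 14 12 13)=[10, 14, 4, 12, 3, 5, 17, 7, 6, 8, 13, 18, 16, 9, 15, 1, 0, 11, 2]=(0 10 13 9 8 6 17 11 18 2 4 3 12 16)(1 14 15)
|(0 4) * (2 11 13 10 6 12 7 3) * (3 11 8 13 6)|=|(0 4)(2 8 13 10 3)(6 12 7 11)|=20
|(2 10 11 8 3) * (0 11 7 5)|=|(0 11 8 3 2 10 7 5)|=8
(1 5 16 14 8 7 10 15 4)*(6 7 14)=(1 5 16 6 7 10 15 4)(8 14)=[0, 5, 2, 3, 1, 16, 7, 10, 14, 9, 15, 11, 12, 13, 8, 4, 6]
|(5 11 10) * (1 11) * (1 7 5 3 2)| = |(1 11 10 3 2)(5 7)| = 10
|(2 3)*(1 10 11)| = |(1 10 11)(2 3)| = 6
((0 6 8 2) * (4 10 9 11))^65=((0 6 8 2)(4 10 9 11))^65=(0 6 8 2)(4 10 9 11)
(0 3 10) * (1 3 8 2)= [8, 3, 1, 10, 4, 5, 6, 7, 2, 9, 0]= (0 8 2 1 3 10)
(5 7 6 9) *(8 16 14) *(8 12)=(5 7 6 9)(8 16 14 12)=[0, 1, 2, 3, 4, 7, 9, 6, 16, 5, 10, 11, 8, 13, 12, 15, 14]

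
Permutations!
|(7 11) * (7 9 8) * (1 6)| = 4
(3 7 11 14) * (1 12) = (1 12)(3 7 11 14) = [0, 12, 2, 7, 4, 5, 6, 11, 8, 9, 10, 14, 1, 13, 3]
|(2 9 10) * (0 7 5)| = |(0 7 5)(2 9 10)| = 3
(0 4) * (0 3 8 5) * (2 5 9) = [4, 1, 5, 8, 3, 0, 6, 7, 9, 2] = (0 4 3 8 9 2 5)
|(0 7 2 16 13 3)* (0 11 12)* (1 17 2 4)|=|(0 7 4 1 17 2 16 13 3 11 12)|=11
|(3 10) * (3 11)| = |(3 10 11)| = 3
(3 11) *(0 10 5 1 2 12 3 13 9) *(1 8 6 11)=[10, 2, 12, 1, 4, 8, 11, 7, 6, 0, 5, 13, 3, 9]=(0 10 5 8 6 11 13 9)(1 2 12 3)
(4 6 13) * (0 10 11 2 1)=(0 10 11 2 1)(4 6 13)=[10, 0, 1, 3, 6, 5, 13, 7, 8, 9, 11, 2, 12, 4]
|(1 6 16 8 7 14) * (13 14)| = |(1 6 16 8 7 13 14)| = 7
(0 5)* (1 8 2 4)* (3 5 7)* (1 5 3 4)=[7, 8, 1, 3, 5, 0, 6, 4, 2]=(0 7 4 5)(1 8 2)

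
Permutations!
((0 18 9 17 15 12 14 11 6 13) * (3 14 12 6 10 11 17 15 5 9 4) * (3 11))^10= (0 15 17 10 18 6 5 3 4 13 9 14 11)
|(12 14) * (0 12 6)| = 4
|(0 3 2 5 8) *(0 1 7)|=7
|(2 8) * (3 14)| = 2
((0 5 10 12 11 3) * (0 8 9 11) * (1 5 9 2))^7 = (0 5 8 9 10 2 11 12 1 3)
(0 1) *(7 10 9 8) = (0 1)(7 10 9 8) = [1, 0, 2, 3, 4, 5, 6, 10, 7, 8, 9]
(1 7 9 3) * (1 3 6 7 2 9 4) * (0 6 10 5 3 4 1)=(0 6 7 1 2 9 10 5 3 4)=[6, 2, 9, 4, 0, 3, 7, 1, 8, 10, 5]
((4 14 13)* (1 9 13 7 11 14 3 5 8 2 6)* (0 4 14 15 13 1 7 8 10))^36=((0 4 3 5 10)(1 9)(2 6 7 11 15 13 14 8))^36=(0 4 3 5 10)(2 15)(6 13)(7 14)(8 11)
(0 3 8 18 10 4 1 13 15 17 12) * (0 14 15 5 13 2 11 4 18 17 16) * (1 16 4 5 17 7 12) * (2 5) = (0 3 8 7 12 14 15 4 16)(1 5 13 17)(2 11)(10 18) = [3, 5, 11, 8, 16, 13, 6, 12, 7, 9, 18, 2, 14, 17, 15, 4, 0, 1, 10]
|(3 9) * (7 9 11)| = 4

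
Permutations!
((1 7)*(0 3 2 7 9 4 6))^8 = ((0 3 2 7 1 9 4 6))^8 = (9)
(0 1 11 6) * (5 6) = (0 1 11 5 6) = [1, 11, 2, 3, 4, 6, 0, 7, 8, 9, 10, 5]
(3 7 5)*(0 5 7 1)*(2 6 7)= (0 5 3 1)(2 6 7)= [5, 0, 6, 1, 4, 3, 7, 2]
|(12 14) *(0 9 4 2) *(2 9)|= 2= |(0 2)(4 9)(12 14)|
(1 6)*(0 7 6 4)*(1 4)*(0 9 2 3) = [7, 1, 3, 0, 9, 5, 4, 6, 8, 2] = (0 7 6 4 9 2 3)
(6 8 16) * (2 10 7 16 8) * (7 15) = (2 10 15 7 16 6) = [0, 1, 10, 3, 4, 5, 2, 16, 8, 9, 15, 11, 12, 13, 14, 7, 6]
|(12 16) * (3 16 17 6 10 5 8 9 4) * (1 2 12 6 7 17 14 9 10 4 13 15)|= |(1 2 12 14 9 13 15)(3 16 6 4)(5 8 10)(7 17)|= 84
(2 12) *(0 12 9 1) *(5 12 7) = [7, 0, 9, 3, 4, 12, 6, 5, 8, 1, 10, 11, 2] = (0 7 5 12 2 9 1)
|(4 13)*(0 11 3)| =|(0 11 3)(4 13)| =6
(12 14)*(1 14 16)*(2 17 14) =(1 2 17 14 12 16) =[0, 2, 17, 3, 4, 5, 6, 7, 8, 9, 10, 11, 16, 13, 12, 15, 1, 14]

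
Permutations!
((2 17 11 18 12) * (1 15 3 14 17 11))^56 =(18)(1 15 3 14 17)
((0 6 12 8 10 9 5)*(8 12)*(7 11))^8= ((12)(0 6 8 10 9 5)(7 11))^8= (12)(0 8 9)(5 6 10)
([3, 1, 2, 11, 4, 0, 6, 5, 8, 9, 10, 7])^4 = [5, 1, 2, 0, 4, 7, 6, 11, 8, 9, 10, 3]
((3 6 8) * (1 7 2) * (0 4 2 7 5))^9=(8)(0 5 1 2 4)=((0 4 2 1 5)(3 6 8))^9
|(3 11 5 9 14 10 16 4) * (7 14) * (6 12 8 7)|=12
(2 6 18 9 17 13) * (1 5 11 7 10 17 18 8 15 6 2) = [0, 5, 2, 3, 4, 11, 8, 10, 15, 18, 17, 7, 12, 1, 14, 6, 16, 13, 9] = (1 5 11 7 10 17 13)(6 8 15)(9 18)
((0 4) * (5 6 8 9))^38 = (5 8)(6 9) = ((0 4)(5 6 8 9))^38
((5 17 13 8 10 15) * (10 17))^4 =(5 10 15)(8 17 13)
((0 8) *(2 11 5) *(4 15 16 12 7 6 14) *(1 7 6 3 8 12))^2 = ((0 12 6 14 4 15 16 1 7 3 8)(2 11 5))^2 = (0 6 4 16 7 8 12 14 15 1 3)(2 5 11)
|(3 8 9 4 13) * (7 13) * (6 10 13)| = 8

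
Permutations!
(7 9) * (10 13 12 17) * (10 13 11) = (7 9)(10 11)(12 17 13) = [0, 1, 2, 3, 4, 5, 6, 9, 8, 7, 11, 10, 17, 12, 14, 15, 16, 13]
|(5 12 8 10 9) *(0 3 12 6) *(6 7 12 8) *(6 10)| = 20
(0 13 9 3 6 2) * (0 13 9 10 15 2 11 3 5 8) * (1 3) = (0 9 5 8)(1 3 6 11)(2 13 10 15) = [9, 3, 13, 6, 4, 8, 11, 7, 0, 5, 15, 1, 12, 10, 14, 2]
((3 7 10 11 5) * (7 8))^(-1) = (3 5 11 10 7 8)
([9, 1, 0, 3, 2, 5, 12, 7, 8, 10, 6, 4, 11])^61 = (0 11 10 2 12 9 4 6)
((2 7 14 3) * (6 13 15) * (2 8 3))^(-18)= ((2 7 14)(3 8)(6 13 15))^(-18)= (15)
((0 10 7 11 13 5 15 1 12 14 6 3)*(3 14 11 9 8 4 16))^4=((0 10 7 9 8 4 16 3)(1 12 11 13 5 15)(6 14))^4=(0 8)(1 5 11)(3 9)(4 10)(7 16)(12 15 13)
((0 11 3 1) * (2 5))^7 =(0 1 3 11)(2 5)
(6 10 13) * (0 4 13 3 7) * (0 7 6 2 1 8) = (0 4 13 2 1 8)(3 6 10) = [4, 8, 1, 6, 13, 5, 10, 7, 0, 9, 3, 11, 12, 2]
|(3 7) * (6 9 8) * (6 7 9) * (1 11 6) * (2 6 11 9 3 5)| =7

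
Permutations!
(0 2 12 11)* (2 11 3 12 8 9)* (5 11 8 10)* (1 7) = (0 8 9 2 10 5 11)(1 7)(3 12) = [8, 7, 10, 12, 4, 11, 6, 1, 9, 2, 5, 0, 3]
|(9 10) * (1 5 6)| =6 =|(1 5 6)(9 10)|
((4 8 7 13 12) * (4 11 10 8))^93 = (7 11)(8 12)(10 13) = ((7 13 12 11 10 8))^93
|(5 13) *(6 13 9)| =4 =|(5 9 6 13)|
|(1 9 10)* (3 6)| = |(1 9 10)(3 6)| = 6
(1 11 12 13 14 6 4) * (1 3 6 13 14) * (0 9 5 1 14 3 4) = (0 9 5 1 11 12 3 6)(13 14) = [9, 11, 2, 6, 4, 1, 0, 7, 8, 5, 10, 12, 3, 14, 13]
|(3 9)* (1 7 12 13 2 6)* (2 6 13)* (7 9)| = 8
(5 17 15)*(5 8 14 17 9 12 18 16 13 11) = (5 9 12 18 16 13 11)(8 14 17 15) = [0, 1, 2, 3, 4, 9, 6, 7, 14, 12, 10, 5, 18, 11, 17, 8, 13, 15, 16]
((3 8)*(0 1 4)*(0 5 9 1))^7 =(1 9 5 4)(3 8)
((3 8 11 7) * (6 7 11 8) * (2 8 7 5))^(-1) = ((11)(2 8 7 3 6 5))^(-1) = (11)(2 5 6 3 7 8)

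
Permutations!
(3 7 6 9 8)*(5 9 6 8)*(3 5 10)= [0, 1, 2, 7, 4, 9, 6, 8, 5, 10, 3]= (3 7 8 5 9 10)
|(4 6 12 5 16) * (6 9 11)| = |(4 9 11 6 12 5 16)| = 7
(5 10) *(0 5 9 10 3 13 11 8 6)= (0 5 3 13 11 8 6)(9 10)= [5, 1, 2, 13, 4, 3, 0, 7, 6, 10, 9, 8, 12, 11]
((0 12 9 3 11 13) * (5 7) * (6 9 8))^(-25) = (0 13 11 3 9 6 8 12)(5 7)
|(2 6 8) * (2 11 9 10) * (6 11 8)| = |(2 11 9 10)| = 4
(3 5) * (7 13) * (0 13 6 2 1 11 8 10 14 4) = [13, 11, 1, 5, 0, 3, 2, 6, 10, 9, 14, 8, 12, 7, 4] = (0 13 7 6 2 1 11 8 10 14 4)(3 5)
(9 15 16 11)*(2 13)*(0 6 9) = [6, 1, 13, 3, 4, 5, 9, 7, 8, 15, 10, 0, 12, 2, 14, 16, 11] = (0 6 9 15 16 11)(2 13)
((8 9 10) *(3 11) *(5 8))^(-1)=((3 11)(5 8 9 10))^(-1)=(3 11)(5 10 9 8)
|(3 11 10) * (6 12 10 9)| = |(3 11 9 6 12 10)| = 6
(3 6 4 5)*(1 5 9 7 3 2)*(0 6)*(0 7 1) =(0 6 4 9 1 5 2)(3 7) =[6, 5, 0, 7, 9, 2, 4, 3, 8, 1]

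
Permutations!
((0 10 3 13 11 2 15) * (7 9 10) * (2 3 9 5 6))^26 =(0 5 2)(3 11 13)(6 15 7)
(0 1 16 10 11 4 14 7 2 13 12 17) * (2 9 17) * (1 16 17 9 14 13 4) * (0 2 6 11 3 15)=[16, 17, 4, 15, 13, 5, 11, 14, 8, 9, 3, 1, 6, 12, 7, 0, 10, 2]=(0 16 10 3 15)(1 17 2 4 13 12 6 11)(7 14)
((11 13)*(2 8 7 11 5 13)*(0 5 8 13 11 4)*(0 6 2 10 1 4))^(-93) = ((0 5 11 10 1 4 6 2 13 8 7))^(-93) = (0 6 5 2 11 13 10 8 1 7 4)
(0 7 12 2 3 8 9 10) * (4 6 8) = (0 7 12 2 3 4 6 8 9 10) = [7, 1, 3, 4, 6, 5, 8, 12, 9, 10, 0, 11, 2]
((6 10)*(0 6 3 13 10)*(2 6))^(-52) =((0 2 6)(3 13 10))^(-52) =(0 6 2)(3 10 13)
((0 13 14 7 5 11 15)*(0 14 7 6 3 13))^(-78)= (3 7 11 14)(5 15 6 13)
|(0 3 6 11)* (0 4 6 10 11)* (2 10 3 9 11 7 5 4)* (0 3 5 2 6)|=|(0 9 11 6 3 5 4)(2 10 7)|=21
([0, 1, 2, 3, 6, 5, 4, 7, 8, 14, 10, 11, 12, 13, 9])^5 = (4 6)(9 14)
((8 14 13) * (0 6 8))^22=(0 8 13 6 14)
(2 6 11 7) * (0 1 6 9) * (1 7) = (0 7 2 9)(1 6 11) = [7, 6, 9, 3, 4, 5, 11, 2, 8, 0, 10, 1]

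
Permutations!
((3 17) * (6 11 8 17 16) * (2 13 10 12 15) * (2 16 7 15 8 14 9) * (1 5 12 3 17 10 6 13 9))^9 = ((17)(1 5 12 8 10 3 7 15 16 13 6 11 14)(2 9))^9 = (17)(1 13 3 5 6 7 12 11 15 8 14 16 10)(2 9)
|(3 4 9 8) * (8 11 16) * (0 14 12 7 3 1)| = 11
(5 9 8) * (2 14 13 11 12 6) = (2 14 13 11 12 6)(5 9 8) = [0, 1, 14, 3, 4, 9, 2, 7, 5, 8, 10, 12, 6, 11, 13]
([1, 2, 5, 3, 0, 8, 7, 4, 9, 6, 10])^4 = (10)(0 8 4 5 7 2 6 1 9)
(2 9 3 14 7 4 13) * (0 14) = [14, 1, 9, 0, 13, 5, 6, 4, 8, 3, 10, 11, 12, 2, 7] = (0 14 7 4 13 2 9 3)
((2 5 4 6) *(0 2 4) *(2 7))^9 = (0 7 2 5)(4 6)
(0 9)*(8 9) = (0 8 9) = [8, 1, 2, 3, 4, 5, 6, 7, 9, 0]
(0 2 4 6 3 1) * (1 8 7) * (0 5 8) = (0 2 4 6 3)(1 5 8 7) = [2, 5, 4, 0, 6, 8, 3, 1, 7]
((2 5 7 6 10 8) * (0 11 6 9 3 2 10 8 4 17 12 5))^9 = ((0 11 6 8 10 4 17 12 5 7 9 3 2))^9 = (0 7 4 11 9 17 6 3 12 8 2 5 10)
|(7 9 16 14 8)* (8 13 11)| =|(7 9 16 14 13 11 8)| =7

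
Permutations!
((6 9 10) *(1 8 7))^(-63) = (10)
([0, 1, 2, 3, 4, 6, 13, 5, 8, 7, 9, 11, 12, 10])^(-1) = (5 7 9 10 13 6)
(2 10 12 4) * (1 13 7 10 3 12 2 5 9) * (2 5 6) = (1 13 7 10 5 9)(2 3 12 4 6) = [0, 13, 3, 12, 6, 9, 2, 10, 8, 1, 5, 11, 4, 7]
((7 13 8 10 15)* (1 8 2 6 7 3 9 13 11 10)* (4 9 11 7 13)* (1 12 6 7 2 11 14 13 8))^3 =(2 7)(3 11)(4 9)(10 14)(13 15) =((2 7)(3 14 13 11 10 15)(4 9)(6 8 12))^3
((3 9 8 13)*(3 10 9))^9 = ((8 13 10 9))^9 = (8 13 10 9)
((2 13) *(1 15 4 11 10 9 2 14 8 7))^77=((1 15 4 11 10 9 2 13 14 8 7))^77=(15)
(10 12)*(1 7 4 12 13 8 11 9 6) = [0, 7, 2, 3, 12, 5, 1, 4, 11, 6, 13, 9, 10, 8] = (1 7 4 12 10 13 8 11 9 6)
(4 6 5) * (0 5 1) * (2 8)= (0 5 4 6 1)(2 8)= [5, 0, 8, 3, 6, 4, 1, 7, 2]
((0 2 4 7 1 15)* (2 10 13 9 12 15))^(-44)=((0 10 13 9 12 15)(1 2 4 7))^(-44)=(0 12 13)(9 10 15)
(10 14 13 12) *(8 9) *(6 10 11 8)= (6 10 14 13 12 11 8 9)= [0, 1, 2, 3, 4, 5, 10, 7, 9, 6, 14, 8, 11, 12, 13]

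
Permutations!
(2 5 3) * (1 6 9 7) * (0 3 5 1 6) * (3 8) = (0 8 3 2 1)(6 9 7) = [8, 0, 1, 2, 4, 5, 9, 6, 3, 7]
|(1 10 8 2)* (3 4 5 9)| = 4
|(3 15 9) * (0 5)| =|(0 5)(3 15 9)| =6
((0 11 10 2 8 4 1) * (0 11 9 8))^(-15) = (0 9 8 4 1 11 10 2)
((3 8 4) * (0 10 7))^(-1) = ((0 10 7)(3 8 4))^(-1) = (0 7 10)(3 4 8)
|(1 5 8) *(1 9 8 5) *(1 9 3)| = 4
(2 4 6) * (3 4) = [0, 1, 3, 4, 6, 5, 2] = (2 3 4 6)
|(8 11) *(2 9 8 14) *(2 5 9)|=|(5 9 8 11 14)|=5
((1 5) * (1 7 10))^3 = ((1 5 7 10))^3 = (1 10 7 5)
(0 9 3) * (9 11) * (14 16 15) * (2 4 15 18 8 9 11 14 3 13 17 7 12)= [14, 1, 4, 0, 15, 5, 6, 12, 9, 13, 10, 11, 2, 17, 16, 3, 18, 7, 8]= (0 14 16 18 8 9 13 17 7 12 2 4 15 3)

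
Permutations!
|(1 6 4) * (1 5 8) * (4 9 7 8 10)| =15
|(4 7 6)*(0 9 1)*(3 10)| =|(0 9 1)(3 10)(4 7 6)| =6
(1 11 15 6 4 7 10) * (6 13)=(1 11 15 13 6 4 7 10)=[0, 11, 2, 3, 7, 5, 4, 10, 8, 9, 1, 15, 12, 6, 14, 13]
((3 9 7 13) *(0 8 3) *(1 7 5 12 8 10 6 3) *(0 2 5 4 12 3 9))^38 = ((0 10 6 9 4 12 8 1 7 13 2 5 3))^38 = (0 3 5 2 13 7 1 8 12 4 9 6 10)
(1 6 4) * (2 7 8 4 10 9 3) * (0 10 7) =[10, 6, 0, 2, 1, 5, 7, 8, 4, 3, 9] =(0 10 9 3 2)(1 6 7 8 4)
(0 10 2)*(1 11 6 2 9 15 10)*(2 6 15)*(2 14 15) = (0 1 11 2)(9 14 15 10) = [1, 11, 0, 3, 4, 5, 6, 7, 8, 14, 9, 2, 12, 13, 15, 10]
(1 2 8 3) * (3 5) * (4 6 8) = (1 2 4 6 8 5 3) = [0, 2, 4, 1, 6, 3, 8, 7, 5]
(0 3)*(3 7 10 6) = (0 7 10 6 3) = [7, 1, 2, 0, 4, 5, 3, 10, 8, 9, 6]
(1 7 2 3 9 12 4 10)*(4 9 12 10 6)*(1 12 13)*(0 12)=[12, 7, 3, 13, 6, 5, 4, 2, 8, 10, 0, 11, 9, 1]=(0 12 9 10)(1 7 2 3 13)(4 6)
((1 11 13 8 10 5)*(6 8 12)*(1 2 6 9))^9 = ((1 11 13 12 9)(2 6 8 10 5))^9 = (1 9 12 13 11)(2 5 10 8 6)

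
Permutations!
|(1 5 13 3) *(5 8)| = 5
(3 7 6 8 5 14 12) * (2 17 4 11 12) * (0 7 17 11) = (0 7 6 8 5 14 2 11 12 3 17 4) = [7, 1, 11, 17, 0, 14, 8, 6, 5, 9, 10, 12, 3, 13, 2, 15, 16, 4]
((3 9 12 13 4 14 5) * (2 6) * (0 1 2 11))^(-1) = (0 11 6 2 1)(3 5 14 4 13 12 9)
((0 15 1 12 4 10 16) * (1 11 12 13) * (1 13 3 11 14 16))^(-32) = (16)(1 4 11)(3 10 12)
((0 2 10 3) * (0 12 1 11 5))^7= (0 5 11 1 12 3 10 2)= ((0 2 10 3 12 1 11 5))^7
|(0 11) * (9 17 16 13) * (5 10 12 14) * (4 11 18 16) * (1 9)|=|(0 18 16 13 1 9 17 4 11)(5 10 12 14)|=36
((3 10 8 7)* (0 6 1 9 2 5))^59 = ((0 6 1 9 2 5)(3 10 8 7))^59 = (0 5 2 9 1 6)(3 7 8 10)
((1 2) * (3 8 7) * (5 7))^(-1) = ((1 2)(3 8 5 7))^(-1) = (1 2)(3 7 5 8)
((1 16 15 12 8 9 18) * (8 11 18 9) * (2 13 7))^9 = ((1 16 15 12 11 18)(2 13 7))^9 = (1 12)(11 16)(15 18)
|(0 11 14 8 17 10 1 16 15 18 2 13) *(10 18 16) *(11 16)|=10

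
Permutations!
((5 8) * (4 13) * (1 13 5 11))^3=(1 5)(4 11)(8 13)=((1 13 4 5 8 11))^3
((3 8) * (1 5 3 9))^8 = (1 8 5 9 3) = ((1 5 3 8 9))^8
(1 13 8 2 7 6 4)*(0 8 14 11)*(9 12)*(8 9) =(0 9 12 8 2 7 6 4 1 13 14 11) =[9, 13, 7, 3, 1, 5, 4, 6, 2, 12, 10, 0, 8, 14, 11]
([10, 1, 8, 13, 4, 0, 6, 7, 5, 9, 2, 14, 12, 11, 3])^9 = (0 5 8 2 10)(3 13 11 14)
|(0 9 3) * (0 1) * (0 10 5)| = 6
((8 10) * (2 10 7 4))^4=((2 10 8 7 4))^4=(2 4 7 8 10)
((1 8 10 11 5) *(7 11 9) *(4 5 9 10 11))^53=(1 7 8 4 11 5 9)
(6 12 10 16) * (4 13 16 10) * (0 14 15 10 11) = [14, 1, 2, 3, 13, 5, 12, 7, 8, 9, 11, 0, 4, 16, 15, 10, 6] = (0 14 15 10 11)(4 13 16 6 12)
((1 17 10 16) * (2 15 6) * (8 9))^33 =((1 17 10 16)(2 15 6)(8 9))^33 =(1 17 10 16)(8 9)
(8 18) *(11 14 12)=[0, 1, 2, 3, 4, 5, 6, 7, 18, 9, 10, 14, 11, 13, 12, 15, 16, 17, 8]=(8 18)(11 14 12)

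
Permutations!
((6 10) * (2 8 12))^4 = (2 8 12)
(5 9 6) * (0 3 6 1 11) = [3, 11, 2, 6, 4, 9, 5, 7, 8, 1, 10, 0] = (0 3 6 5 9 1 11)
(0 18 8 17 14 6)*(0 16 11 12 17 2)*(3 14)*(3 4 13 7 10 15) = (0 18 8 2)(3 14 6 16 11 12 17 4 13 7 10 15) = [18, 1, 0, 14, 13, 5, 16, 10, 2, 9, 15, 12, 17, 7, 6, 3, 11, 4, 8]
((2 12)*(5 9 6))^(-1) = (2 12)(5 6 9)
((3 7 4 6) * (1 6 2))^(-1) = (1 2 4 7 3 6)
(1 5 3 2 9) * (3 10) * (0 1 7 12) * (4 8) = (0 1 5 10 3 2 9 7 12)(4 8) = [1, 5, 9, 2, 8, 10, 6, 12, 4, 7, 3, 11, 0]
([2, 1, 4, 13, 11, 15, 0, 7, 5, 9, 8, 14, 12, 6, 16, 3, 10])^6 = (0 10 6 16 13 14 3 11 15 4 5 2 8)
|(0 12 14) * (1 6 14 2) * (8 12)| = |(0 8 12 2 1 6 14)| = 7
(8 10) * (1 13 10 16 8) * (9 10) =(1 13 9 10)(8 16) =[0, 13, 2, 3, 4, 5, 6, 7, 16, 10, 1, 11, 12, 9, 14, 15, 8]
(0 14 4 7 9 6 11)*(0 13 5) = [14, 1, 2, 3, 7, 0, 11, 9, 8, 6, 10, 13, 12, 5, 4] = (0 14 4 7 9 6 11 13 5)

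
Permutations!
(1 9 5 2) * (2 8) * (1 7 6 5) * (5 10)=(1 9)(2 7 6 10 5 8)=[0, 9, 7, 3, 4, 8, 10, 6, 2, 1, 5]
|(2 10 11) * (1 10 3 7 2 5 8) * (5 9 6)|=|(1 10 11 9 6 5 8)(2 3 7)|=21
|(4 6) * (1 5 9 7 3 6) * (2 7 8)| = 9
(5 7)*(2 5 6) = (2 5 7 6) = [0, 1, 5, 3, 4, 7, 2, 6]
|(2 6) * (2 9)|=3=|(2 6 9)|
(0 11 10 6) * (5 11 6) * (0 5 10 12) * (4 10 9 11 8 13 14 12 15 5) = [6, 1, 2, 3, 10, 8, 4, 7, 13, 11, 9, 15, 0, 14, 12, 5] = (0 6 4 10 9 11 15 5 8 13 14 12)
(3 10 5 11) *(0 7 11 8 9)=(0 7 11 3 10 5 8 9)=[7, 1, 2, 10, 4, 8, 6, 11, 9, 0, 5, 3]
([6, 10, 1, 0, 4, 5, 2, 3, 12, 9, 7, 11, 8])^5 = [7, 6, 0, 10, 4, 5, 3, 1, 12, 9, 2, 11, 8]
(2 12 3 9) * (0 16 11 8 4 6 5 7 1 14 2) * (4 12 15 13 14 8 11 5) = (0 16 5 7 1 8 12 3 9)(2 15 13 14)(4 6) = [16, 8, 15, 9, 6, 7, 4, 1, 12, 0, 10, 11, 3, 14, 2, 13, 5]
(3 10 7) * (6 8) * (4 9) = (3 10 7)(4 9)(6 8) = [0, 1, 2, 10, 9, 5, 8, 3, 6, 4, 7]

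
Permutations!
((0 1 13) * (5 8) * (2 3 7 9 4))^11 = (0 13 1)(2 3 7 9 4)(5 8) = ((0 1 13)(2 3 7 9 4)(5 8))^11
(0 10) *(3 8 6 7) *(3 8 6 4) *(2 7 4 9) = (0 10)(2 7 8 9)(3 6 4) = [10, 1, 7, 6, 3, 5, 4, 8, 9, 2, 0]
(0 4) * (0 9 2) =(0 4 9 2) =[4, 1, 0, 3, 9, 5, 6, 7, 8, 2]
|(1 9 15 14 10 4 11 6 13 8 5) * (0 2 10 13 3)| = |(0 2 10 4 11 6 3)(1 9 15 14 13 8 5)| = 7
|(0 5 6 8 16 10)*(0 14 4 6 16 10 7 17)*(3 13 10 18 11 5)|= |(0 3 13 10 14 4 6 8 18 11 5 16 7 17)|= 14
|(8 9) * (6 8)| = 3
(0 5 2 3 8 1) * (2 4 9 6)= (0 5 4 9 6 2 3 8 1)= [5, 0, 3, 8, 9, 4, 2, 7, 1, 6]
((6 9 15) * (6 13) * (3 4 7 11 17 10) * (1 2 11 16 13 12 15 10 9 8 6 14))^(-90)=(1 3)(2 4)(7 11)(9 13)(10 14)(16 17)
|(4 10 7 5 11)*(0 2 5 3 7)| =|(0 2 5 11 4 10)(3 7)| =6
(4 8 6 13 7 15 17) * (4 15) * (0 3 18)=(0 3 18)(4 8 6 13 7)(15 17)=[3, 1, 2, 18, 8, 5, 13, 4, 6, 9, 10, 11, 12, 7, 14, 17, 16, 15, 0]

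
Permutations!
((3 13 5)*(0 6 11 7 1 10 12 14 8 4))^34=(0 1 8 11 12)(3 13 5)(4 7 14 6 10)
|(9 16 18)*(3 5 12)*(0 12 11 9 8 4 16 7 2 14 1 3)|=8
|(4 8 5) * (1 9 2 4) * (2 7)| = 7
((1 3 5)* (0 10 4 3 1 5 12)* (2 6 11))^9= (0 12 3 4 10)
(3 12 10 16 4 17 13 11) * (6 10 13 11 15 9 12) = (3 6 10 16 4 17 11)(9 12 13 15) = [0, 1, 2, 6, 17, 5, 10, 7, 8, 12, 16, 3, 13, 15, 14, 9, 4, 11]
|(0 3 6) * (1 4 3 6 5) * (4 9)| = |(0 6)(1 9 4 3 5)| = 10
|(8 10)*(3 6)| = |(3 6)(8 10)| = 2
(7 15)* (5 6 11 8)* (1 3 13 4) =(1 3 13 4)(5 6 11 8)(7 15) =[0, 3, 2, 13, 1, 6, 11, 15, 5, 9, 10, 8, 12, 4, 14, 7]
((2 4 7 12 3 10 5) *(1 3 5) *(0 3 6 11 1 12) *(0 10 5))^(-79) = ((0 3 5 2 4 7 10 12)(1 6 11))^(-79) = (0 3 5 2 4 7 10 12)(1 11 6)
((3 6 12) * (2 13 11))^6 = (13)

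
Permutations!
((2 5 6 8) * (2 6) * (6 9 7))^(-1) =(2 5)(6 7 9 8) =((2 5)(6 8 9 7))^(-1)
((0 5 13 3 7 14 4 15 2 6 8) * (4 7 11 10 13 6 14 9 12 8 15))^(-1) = ((0 5 6 15 2 14 7 9 12 8)(3 11 10 13))^(-1) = (0 8 12 9 7 14 2 15 6 5)(3 13 10 11)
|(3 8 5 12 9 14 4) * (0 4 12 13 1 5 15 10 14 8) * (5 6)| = 12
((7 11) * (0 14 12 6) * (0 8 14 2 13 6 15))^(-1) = ((0 2 13 6 8 14 12 15)(7 11))^(-1) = (0 15 12 14 8 6 13 2)(7 11)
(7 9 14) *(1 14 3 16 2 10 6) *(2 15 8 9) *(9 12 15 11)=(1 14 7 2 10 6)(3 16 11 9)(8 12 15)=[0, 14, 10, 16, 4, 5, 1, 2, 12, 3, 6, 9, 15, 13, 7, 8, 11]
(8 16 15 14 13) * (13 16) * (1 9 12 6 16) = (1 9 12 6 16 15 14)(8 13) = [0, 9, 2, 3, 4, 5, 16, 7, 13, 12, 10, 11, 6, 8, 1, 14, 15]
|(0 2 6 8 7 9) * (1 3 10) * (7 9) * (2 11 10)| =|(0 11 10 1 3 2 6 8 9)| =9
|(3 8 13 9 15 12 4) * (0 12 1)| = 9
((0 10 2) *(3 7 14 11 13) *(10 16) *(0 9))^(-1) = (0 9 2 10 16)(3 13 11 14 7)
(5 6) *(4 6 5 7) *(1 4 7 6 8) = (1 4 8) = [0, 4, 2, 3, 8, 5, 6, 7, 1]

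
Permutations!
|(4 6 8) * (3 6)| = 4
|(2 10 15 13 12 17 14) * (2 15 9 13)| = |(2 10 9 13 12 17 14 15)| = 8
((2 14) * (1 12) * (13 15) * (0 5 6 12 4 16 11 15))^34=((0 5 6 12 1 4 16 11 15 13)(2 14))^34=(0 1 15 6 16)(4 13 12 11 5)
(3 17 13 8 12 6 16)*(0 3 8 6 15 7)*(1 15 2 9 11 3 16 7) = (0 16 8 12 2 9 11 3 17 13 6 7)(1 15) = [16, 15, 9, 17, 4, 5, 7, 0, 12, 11, 10, 3, 2, 6, 14, 1, 8, 13]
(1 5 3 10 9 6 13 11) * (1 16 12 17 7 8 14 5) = (3 10 9 6 13 11 16 12 17 7 8 14 5) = [0, 1, 2, 10, 4, 3, 13, 8, 14, 6, 9, 16, 17, 11, 5, 15, 12, 7]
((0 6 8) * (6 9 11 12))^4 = (0 6 11)(8 12 9)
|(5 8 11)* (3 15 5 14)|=|(3 15 5 8 11 14)|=6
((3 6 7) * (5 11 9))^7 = (3 6 7)(5 11 9)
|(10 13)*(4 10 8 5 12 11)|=|(4 10 13 8 5 12 11)|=7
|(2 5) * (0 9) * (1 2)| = |(0 9)(1 2 5)| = 6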